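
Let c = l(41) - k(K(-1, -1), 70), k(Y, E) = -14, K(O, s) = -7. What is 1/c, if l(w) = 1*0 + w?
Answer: 1/55 ≈ 0.018182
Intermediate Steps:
l(w) = w (l(w) = 0 + w = w)
c = 55 (c = 41 - 1*(-14) = 41 + 14 = 55)
1/c = 1/55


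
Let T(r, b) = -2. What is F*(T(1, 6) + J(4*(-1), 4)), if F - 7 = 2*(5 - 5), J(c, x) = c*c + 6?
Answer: 140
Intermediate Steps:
J(c, x) = 6 + c² (J(c, x) = c² + 6 = 6 + c²)
F = 7 (F = 7 + 2*(5 - 5) = 7 + 2*0 = 7 + 0 = 7)
F*(T(1, 6) + J(4*(-1), 4)) = 7*(-2 + (6 + (4*(-1))²)) = 7*(-2 + (6 + (-4)²)) = 7*(-2 + (6 + 16)) = 7*(-2 + 22) = 7*20 = 140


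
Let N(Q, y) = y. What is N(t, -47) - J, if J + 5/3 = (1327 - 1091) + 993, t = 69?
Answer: -3823/3 ≈ -1274.3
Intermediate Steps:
J = 3682/3 (J = -5/3 + ((1327 - 1091) + 993) = -5/3 + (236 + 993) = -5/3 + 1229 = 3682/3 ≈ 1227.3)
N(t, -47) - J = -47 - 1*3682/3 = -47 - 3682/3 = -3823/3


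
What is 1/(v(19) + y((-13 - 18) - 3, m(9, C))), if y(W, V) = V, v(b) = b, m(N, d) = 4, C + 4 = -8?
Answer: 1/23 ≈ 0.043478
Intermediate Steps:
C = -12 (C = -4 - 8 = -12)
1/(v(19) + y((-13 - 18) - 3, m(9, C))) = 1/(19 + 4) = 1/23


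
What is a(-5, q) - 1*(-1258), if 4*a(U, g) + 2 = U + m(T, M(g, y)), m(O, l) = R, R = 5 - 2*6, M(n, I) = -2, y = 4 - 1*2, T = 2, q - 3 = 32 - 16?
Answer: 2509/2 ≈ 1254.5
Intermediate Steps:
q = 19 (q = 3 + (32 - 16) = 3 + 16 = 19)
y = 2 (y = 4 - 2 = 2)
R = -7 (R = 5 - 12 = -7)
m(O, l) = -7
a(U, g) = -9/4 + U/4 (a(U, g) = -½ + (U - 7)/4 = -½ + (-7 + U)/4 = -½ + (-7/4 + U/4) = -9/4 + U/4)
a(-5, q) - 1*(-1258) = (-9/4 + (¼)*(-5)) - 1*(-1258) = (-9/4 - 5/4) + 1258 = -7/2 + 1258 = 2509/2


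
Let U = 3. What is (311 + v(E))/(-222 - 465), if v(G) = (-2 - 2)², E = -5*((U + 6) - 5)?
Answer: -109/229 ≈ -0.47598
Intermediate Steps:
E = -20 (E = -5*((3 + 6) - 5) = -5*(9 - 5) = -5*4 = -20)
v(G) = 16 (v(G) = (-4)² = 16)
(311 + v(E))/(-222 - 465) = (311 + 16)/(-222 - 465) = 327/(-687) = 327*(-1/687) = -109/229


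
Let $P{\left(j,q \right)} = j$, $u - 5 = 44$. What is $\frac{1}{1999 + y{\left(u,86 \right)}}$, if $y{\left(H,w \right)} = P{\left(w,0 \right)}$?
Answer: $\frac{1}{2085} \approx 0.00047962$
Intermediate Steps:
$u = 49$ ($u = 5 + 44 = 49$)
$y{\left(H,w \right)} = w$
$\frac{1}{1999 + y{\left(u,86 \right)}} = \frac{1}{1999 + 86} = \frac{1}{2085}$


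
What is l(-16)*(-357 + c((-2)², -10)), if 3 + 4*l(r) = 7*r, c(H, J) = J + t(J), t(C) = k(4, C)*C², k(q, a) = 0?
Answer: 42205/4 ≈ 10551.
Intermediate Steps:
t(C) = 0 (t(C) = 0*C² = 0)
c(H, J) = J (c(H, J) = J + 0 = J)
l(r) = -¾ + 7*r/4 (l(r) = -¾ + (7*r)/4 = -¾ + 7*r/4)
l(-16)*(-357 + c((-2)², -10)) = (-¾ + (7/4)*(-16))*(-357 - 10) = (-¾ - 28)*(-367) = -115/4*(-367) = 42205/4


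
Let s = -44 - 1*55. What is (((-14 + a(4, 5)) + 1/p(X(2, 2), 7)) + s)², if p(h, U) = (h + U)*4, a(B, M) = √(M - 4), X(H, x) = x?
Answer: 16248961/1296 ≈ 12538.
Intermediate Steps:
a(B, M) = √(-4 + M)
p(h, U) = 4*U + 4*h (p(h, U) = (U + h)*4 = 4*U + 4*h)
s = -99 (s = -44 - 55 = -99)
(((-14 + a(4, 5)) + 1/p(X(2, 2), 7)) + s)² = (((-14 + √(-4 + 5)) + 1/(4*7 + 4*2)) - 99)² = (((-14 + √1) + 1/(28 + 8)) - 99)² = (((-14 + 1) + 1/36) - 99)² = ((-13 + 1/36) - 99)² = (-467/36 - 99)² = (-4031/36)² = 16248961/1296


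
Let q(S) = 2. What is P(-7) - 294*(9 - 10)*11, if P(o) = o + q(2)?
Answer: 3229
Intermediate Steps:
P(o) = 2 + o (P(o) = o + 2 = 2 + o)
P(-7) - 294*(9 - 10)*11 = (2 - 7) - 294*(9 - 10)*11 = -5 - (-294)*11 = -5 - 294*(-11) = -5 + 3234 = 3229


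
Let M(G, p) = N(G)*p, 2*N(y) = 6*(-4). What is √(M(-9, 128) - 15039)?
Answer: 5*I*√663 ≈ 128.74*I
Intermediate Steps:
N(y) = -12 (N(y) = (6*(-4))/2 = (½)*(-24) = -12)
M(G, p) = -12*p
√(M(-9, 128) - 15039) = √(-12*128 - 15039) = √(-1536 - 15039) = √(-16575) = 5*I*√663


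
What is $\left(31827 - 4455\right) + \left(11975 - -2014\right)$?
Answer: $41361$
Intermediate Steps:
$\left(31827 - 4455\right) + \left(11975 - -2014\right) = 27372 + \left(11975 + 2014\right) = 27372 + 13989 = 41361$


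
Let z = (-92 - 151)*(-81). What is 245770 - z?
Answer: 226087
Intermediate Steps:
z = 19683 (z = -243*(-81) = 19683)
245770 - z = 245770 - 1*19683 = 245770 - 19683 = 226087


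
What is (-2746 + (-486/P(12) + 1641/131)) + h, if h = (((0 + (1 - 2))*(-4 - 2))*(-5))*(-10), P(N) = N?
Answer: -648181/262 ≈ -2474.0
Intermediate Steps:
h = 300 (h = (((0 - 1)*(-6))*(-5))*(-10) = (-1*(-6)*(-5))*(-10) = (6*(-5))*(-10) = -30*(-10) = 300)
(-2746 + (-486/P(12) + 1641/131)) + h = (-2746 + (-486/12 + 1641/131)) + 300 = (-2746 + (-486*1/12 + 1641*(1/131))) + 300 = (-2746 + (-81/2 + 1641/131)) + 300 = (-2746 - 7329/262) + 300 = -726781/262 + 300 = -648181/262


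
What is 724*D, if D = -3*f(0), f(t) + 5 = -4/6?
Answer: 12308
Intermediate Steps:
f(t) = -17/3 (f(t) = -5 - 4/6 = -5 - 4*⅙ = -5 - ⅔ = -17/3)
D = 17 (D = -3*(-17/3) = 17)
724*D = 724*17 = 12308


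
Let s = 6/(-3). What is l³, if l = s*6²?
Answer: -373248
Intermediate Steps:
s = -2 (s = 6*(-⅓) = -2)
l = -72 (l = -2*6² = -2*36 = -72)
l³ = (-72)³ = -373248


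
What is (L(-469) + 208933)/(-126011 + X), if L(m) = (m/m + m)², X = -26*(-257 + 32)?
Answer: -427957/120161 ≈ -3.5615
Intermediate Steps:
X = 5850 (X = -26*(-225) = 5850)
L(m) = (1 + m)²
(L(-469) + 208933)/(-126011 + X) = ((1 - 469)² + 208933)/(-126011 + 5850) = ((-468)² + 208933)/(-120161) = (219024 + 208933)*(-1/120161) = 427957*(-1/120161) = -427957/120161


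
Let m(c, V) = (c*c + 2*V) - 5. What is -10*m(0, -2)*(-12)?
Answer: -1080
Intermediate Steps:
m(c, V) = -5 + c² + 2*V (m(c, V) = (c² + 2*V) - 5 = -5 + c² + 2*V)
-10*m(0, -2)*(-12) = -10*(-5 + 0² + 2*(-2))*(-12) = -10*(-5 + 0 - 4)*(-12) = -10*(-9)*(-12) = 90*(-12) = -1080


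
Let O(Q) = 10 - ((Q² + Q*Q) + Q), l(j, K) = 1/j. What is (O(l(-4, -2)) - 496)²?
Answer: 15108769/64 ≈ 2.3607e+5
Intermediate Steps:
O(Q) = 10 - Q - 2*Q² (O(Q) = 10 - ((Q² + Q²) + Q) = 10 - (2*Q² + Q) = 10 - (Q + 2*Q²) = 10 + (-Q - 2*Q²) = 10 - Q - 2*Q²)
(O(l(-4, -2)) - 496)² = ((10 - 1/(-4) - 2*(1/(-4))²) - 496)² = ((10 - 1*(-¼) - 2*(-¼)²) - 496)² = ((10 + ¼ - 2*1/16) - 496)² = ((10 + ¼ - ⅛) - 496)² = (81/8 - 496)² = (-3887/8)² = 15108769/64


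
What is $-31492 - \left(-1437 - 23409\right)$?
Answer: $-6646$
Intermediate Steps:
$-31492 - \left(-1437 - 23409\right) = -31492 - -24846 = -31492 + 24846 = -6646$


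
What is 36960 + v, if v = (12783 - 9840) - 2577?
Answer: 37326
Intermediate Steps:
v = 366 (v = 2943 - 2577 = 366)
36960 + v = 36960 + 366 = 37326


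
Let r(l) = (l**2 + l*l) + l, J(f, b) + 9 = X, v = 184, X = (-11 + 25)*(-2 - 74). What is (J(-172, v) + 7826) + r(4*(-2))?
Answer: 6873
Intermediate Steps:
X = -1064 (X = 14*(-76) = -1064)
J(f, b) = -1073 (J(f, b) = -9 - 1064 = -1073)
r(l) = l + 2*l**2 (r(l) = (l**2 + l**2) + l = 2*l**2 + l = l + 2*l**2)
(J(-172, v) + 7826) + r(4*(-2)) = (-1073 + 7826) + (4*(-2))*(1 + 2*(4*(-2))) = 6753 - 8*(1 + 2*(-8)) = 6753 - 8*(1 - 16) = 6753 - 8*(-15) = 6753 + 120 = 6873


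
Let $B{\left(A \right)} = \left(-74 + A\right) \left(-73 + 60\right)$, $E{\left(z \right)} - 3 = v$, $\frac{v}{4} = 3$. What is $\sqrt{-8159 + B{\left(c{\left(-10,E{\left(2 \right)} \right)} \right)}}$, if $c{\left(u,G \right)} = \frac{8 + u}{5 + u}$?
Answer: $\frac{i \sqrt{180055}}{5} \approx 84.866 i$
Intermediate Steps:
$v = 12$ ($v = 4 \cdot 3 = 12$)
$E{\left(z \right)} = 15$ ($E{\left(z \right)} = 3 + 12 = 15$)
$c{\left(u,G \right)} = \frac{8 + u}{5 + u}$
$B{\left(A \right)} = 962 - 13 A$ ($B{\left(A \right)} = \left(-74 + A\right) \left(-13\right) = 962 - 13 A$)
$\sqrt{-8159 + B{\left(c{\left(-10,E{\left(2 \right)} \right)} \right)}} = \sqrt{-8159 + \left(962 - 13 \frac{8 - 10}{5 - 10}\right)} = \sqrt{-8159 + \left(962 - 13 \frac{1}{-5} \left(-2\right)\right)} = \sqrt{-8159 + \left(962 - 13 \left(\left(- \frac{1}{5}\right) \left(-2\right)\right)\right)} = \sqrt{-8159 + \left(962 - \frac{26}{5}\right)} = \sqrt{-8159 + \frac{4784}{5}} = \sqrt{- \frac{36011}{5}} = \frac{i \sqrt{180055}}{5}$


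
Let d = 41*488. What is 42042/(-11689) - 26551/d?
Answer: -1151530975/233873512 ≈ -4.9237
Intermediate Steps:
d = 20008
42042/(-11689) - 26551/d = 42042/(-11689) - 26551/20008 = 42042*(-1/11689) - 26551*1/20008 = -42042/11689 - 26551/20008 = -1151530975/233873512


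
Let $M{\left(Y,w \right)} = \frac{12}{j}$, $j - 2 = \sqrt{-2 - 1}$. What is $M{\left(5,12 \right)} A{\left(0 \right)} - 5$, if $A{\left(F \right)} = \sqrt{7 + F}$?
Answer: $-5 + \frac{24 \sqrt{7}}{7} - \frac{12 i \sqrt{21}}{7} \approx 4.0711 - 7.8558 i$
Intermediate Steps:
$j = 2 + i \sqrt{3}$ ($j = 2 + \sqrt{-2 - 1} = 2 + \sqrt{-3} = 2 + i \sqrt{3} \approx 2.0 + 1.732 i$)
$M{\left(Y,w \right)} = \frac{12}{2 + i \sqrt{3}}$
$M{\left(5,12 \right)} A{\left(0 \right)} - 5 = \left(\frac{24}{7} - \frac{12 i \sqrt{3}}{7}\right) \sqrt{7 + 0} - 5 = \left(\frac{24}{7} - \frac{12 i \sqrt{3}}{7}\right) \sqrt{7} - 5 = \sqrt{7} \left(\frac{24}{7} - \frac{12 i \sqrt{3}}{7}\right) - 5 = -5 + \sqrt{7} \left(\frac{24}{7} - \frac{12 i \sqrt{3}}{7}\right)$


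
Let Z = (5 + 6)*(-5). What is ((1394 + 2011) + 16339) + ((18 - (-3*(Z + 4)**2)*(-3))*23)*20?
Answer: -10740116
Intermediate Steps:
Z = -55 (Z = 11*(-5) = -55)
((1394 + 2011) + 16339) + ((18 - (-3*(Z + 4)**2)*(-3))*23)*20 = ((1394 + 2011) + 16339) + ((18 - (-3*(-55 + 4)**2)*(-3))*23)*20 = (3405 + 16339) + ((18 - (-3*(-51)**2)*(-3))*23)*20 = 19744 + ((18 - (-3*2601)*(-3))*23)*20 = 19744 + ((18 - (-7803)*(-3))*23)*20 = 19744 + ((18 - 1*23409)*23)*20 = 19744 + ((18 - 23409)*23)*20 = 19744 - 23391*23*20 = 19744 - 537993*20 = 19744 - 10759860 = -10740116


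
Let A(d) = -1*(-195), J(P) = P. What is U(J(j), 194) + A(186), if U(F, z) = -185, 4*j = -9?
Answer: 10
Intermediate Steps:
j = -9/4 (j = (¼)*(-9) = -9/4 ≈ -2.2500)
A(d) = 195
U(J(j), 194) + A(186) = -185 + 195 = 10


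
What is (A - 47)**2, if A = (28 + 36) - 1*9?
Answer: 64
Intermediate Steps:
A = 55 (A = 64 - 9 = 55)
(A - 47)**2 = (55 - 47)**2 = 8**2 = 64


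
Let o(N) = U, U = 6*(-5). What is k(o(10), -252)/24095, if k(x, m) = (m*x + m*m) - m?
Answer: 71316/24095 ≈ 2.9598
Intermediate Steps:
U = -30
o(N) = -30
k(x, m) = m² - m + m*x (k(x, m) = (m*x + m²) - m = (m² + m*x) - m = m² - m + m*x)
k(o(10), -252)/24095 = -252*(-1 - 252 - 30)/24095 = -252*(-283)*(1/24095) = 71316*(1/24095) = 71316/24095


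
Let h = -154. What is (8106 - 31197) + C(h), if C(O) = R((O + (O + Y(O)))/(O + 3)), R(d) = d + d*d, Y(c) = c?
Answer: -526214685/22801 ≈ -23079.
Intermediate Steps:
R(d) = d + d²
C(O) = 3*O*(1 + 3*O/(3 + O))/(3 + O) (C(O) = ((O + (O + O))/(O + 3))*(1 + (O + (O + O))/(O + 3)) = ((O + 2*O)/(3 + O))*(1 + (O + 2*O)/(3 + O)) = ((3*O)/(3 + O))*(1 + (3*O)/(3 + O)) = (3*O/(3 + O))*(1 + 3*O/(3 + O)) = 3*O*(1 + 3*O/(3 + O))/(3 + O))
(8106 - 31197) + C(h) = (8106 - 31197) + 3*(-154)*(3 + 4*(-154))/(3 - 154)² = -23091 + 3*(-154)*(3 - 616)/(-151)² = -23091 + 3*(-154)*(1/22801)*(-613) = -23091 + 283206/22801 = -526214685/22801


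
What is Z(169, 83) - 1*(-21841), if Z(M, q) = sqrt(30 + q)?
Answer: 21841 + sqrt(113) ≈ 21852.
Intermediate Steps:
Z(169, 83) - 1*(-21841) = sqrt(30 + 83) - 1*(-21841) = sqrt(113) + 21841 = 21841 + sqrt(113)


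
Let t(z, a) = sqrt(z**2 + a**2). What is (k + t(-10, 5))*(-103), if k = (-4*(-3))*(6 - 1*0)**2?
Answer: -44496 - 515*sqrt(5) ≈ -45648.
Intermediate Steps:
t(z, a) = sqrt(a**2 + z**2)
k = 432 (k = 12*(6 + 0)**2 = 12*6**2 = 12*36 = 432)
(k + t(-10, 5))*(-103) = (432 + sqrt(5**2 + (-10)**2))*(-103) = (432 + sqrt(25 + 100))*(-103) = (432 + sqrt(125))*(-103) = (432 + 5*sqrt(5))*(-103) = -44496 - 515*sqrt(5)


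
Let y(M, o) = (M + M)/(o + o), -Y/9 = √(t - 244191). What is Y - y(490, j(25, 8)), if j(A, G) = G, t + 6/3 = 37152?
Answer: -245/4 - 9*I*√207041 ≈ -61.25 - 4095.2*I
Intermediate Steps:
t = 37150 (t = -2 + 37152 = 37150)
Y = -9*I*√207041 (Y = -9*√(37150 - 244191) = -9*I*√207041 ≈ -4095.2*I)
y(M, o) = M/o (y(M, o) = (2*M)/((2*o)) = (2*M)*(1/(2*o)) = M/o)
Y - y(490, j(25, 8)) = -9*I*√207041 - 490/8 = -9*I*√207041 - 1*245/4 = -9*I*√207041 - 245/4 = -245/4 - 9*I*√207041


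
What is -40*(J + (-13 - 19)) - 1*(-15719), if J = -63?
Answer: 19519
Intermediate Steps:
-40*(J + (-13 - 19)) - 1*(-15719) = -40*(-63 + (-13 - 19)) - 1*(-15719) = -40*(-63 - 32) + 15719 = -40*(-95) + 15719 = 3800 + 15719 = 19519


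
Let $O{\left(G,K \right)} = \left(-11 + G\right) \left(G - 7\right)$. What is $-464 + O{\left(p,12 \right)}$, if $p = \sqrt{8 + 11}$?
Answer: $-368 - 18 \sqrt{19} \approx -446.46$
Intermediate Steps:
$p = \sqrt{19} \approx 4.3589$
$O{\left(G,K \right)} = \left(-11 + G\right) \left(-7 + G\right)$
$-464 + O{\left(p,12 \right)} = -464 + \left(77 + \left(\sqrt{19}\right)^{2} - 18 \sqrt{19}\right) = -464 + \left(77 + 19 - 18 \sqrt{19}\right) = -464 + \left(96 - 18 \sqrt{19}\right) = -368 - 18 \sqrt{19}$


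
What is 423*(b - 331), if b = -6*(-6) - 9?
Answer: -128592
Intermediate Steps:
b = 27 (b = 36 - 9 = 27)
423*(b - 331) = 423*(27 - 331) = 423*(-304) = -128592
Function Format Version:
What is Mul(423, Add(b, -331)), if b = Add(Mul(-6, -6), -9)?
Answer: -128592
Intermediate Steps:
b = 27 (b = Add(36, -9) = 27)
Mul(423, Add(b, -331)) = Mul(423, Add(27, -331)) = Mul(423, -304) = -128592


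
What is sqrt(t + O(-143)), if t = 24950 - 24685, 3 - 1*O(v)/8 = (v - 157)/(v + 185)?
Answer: sqrt(16961)/7 ≈ 18.605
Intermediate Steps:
O(v) = 24 - 8*(-157 + v)/(185 + v) (O(v) = 24 - 8*(v - 157)/(v + 185) = 24 - 8*(-157 + v)/(185 + v))
t = 265
sqrt(t + O(-143)) = sqrt(265 + 16*(356 - 143)/(185 - 143)) = sqrt(265 + 16*213/42) = sqrt(265 + 16*(1/42)*213) = sqrt(265 + 568/7) = sqrt(2423/7) = sqrt(16961)/7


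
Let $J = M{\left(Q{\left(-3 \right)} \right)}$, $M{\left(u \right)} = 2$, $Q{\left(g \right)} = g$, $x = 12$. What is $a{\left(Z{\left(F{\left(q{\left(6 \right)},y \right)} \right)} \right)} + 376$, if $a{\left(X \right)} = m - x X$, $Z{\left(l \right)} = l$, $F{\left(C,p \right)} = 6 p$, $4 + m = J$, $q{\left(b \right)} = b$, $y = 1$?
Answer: $302$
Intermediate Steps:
$J = 2$
$m = -2$ ($m = -4 + 2 = -2$)
$a{\left(X \right)} = -2 - 12 X$
$a{\left(Z{\left(F{\left(q{\left(6 \right)},y \right)} \right)} \right)} + 376 = \left(-2 - 12 \cdot 6 \cdot 1\right) + 376 = \left(-2 - 72\right) + 376 = -74 + 376 = 302$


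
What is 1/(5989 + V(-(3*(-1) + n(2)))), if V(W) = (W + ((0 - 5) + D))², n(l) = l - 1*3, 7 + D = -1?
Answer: 1/6070 ≈ 0.00016474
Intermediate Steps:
D = -8 (D = -7 - 1 = -8)
n(l) = -3 + l (n(l) = l - 3 = -3 + l)
V(W) = (-13 + W)² (V(W) = (W + ((0 - 5) - 8))² = (W + (-5 - 8))² = (W - 13)² = (-13 + W)²)
1/(5989 + V(-(3*(-1) + n(2)))) = 1/(5989 + (-13 - (3*(-1) + (-3 + 2)))²) = 1/(5989 + (-13 - (-3 - 1))²) = 1/(5989 + (-13 - 1*(-4))²) = 1/(5989 + (-13 + 4)²) = 1/(5989 + (-9)²) = 1/(5989 + 81) = 1/6070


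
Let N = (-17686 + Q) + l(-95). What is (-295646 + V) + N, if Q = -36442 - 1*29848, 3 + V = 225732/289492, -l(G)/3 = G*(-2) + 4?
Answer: -27516664778/72373 ≈ -3.8021e+5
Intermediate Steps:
l(G) = -12 + 6*G (l(G) = -3*(G*(-2) + 4) = -3*(-2*G + 4) = -3*(4 - 2*G) = -12 + 6*G)
V = -160686/72373 (V = -3 + 225732/289492 = -3 + 225732*(1/289492) = -3 + 56433/72373 = -160686/72373 ≈ -2.2202)
Q = -66290 (Q = -36442 - 29848 = -66290)
N = -84558 (N = (-17686 - 66290) + (-12 + 6*(-95)) = -83976 + (-12 - 570) = -83976 - 582 = -84558)
(-295646 + V) + N = (-295646 - 160686/72373) - 84558 = -21396948644/72373 - 84558 = -27516664778/72373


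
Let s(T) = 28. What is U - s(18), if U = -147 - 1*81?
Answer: -256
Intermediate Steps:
U = -228 (U = -147 - 81 = -228)
U - s(18) = -228 - 1*28 = -228 - 28 = -256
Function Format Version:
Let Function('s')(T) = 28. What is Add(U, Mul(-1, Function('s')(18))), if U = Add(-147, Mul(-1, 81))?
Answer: -256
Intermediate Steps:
U = -228 (U = Add(-147, -81) = -228)
Add(U, Mul(-1, Function('s')(18))) = Add(-228, Mul(-1, 28)) = Add(-228, -28) = -256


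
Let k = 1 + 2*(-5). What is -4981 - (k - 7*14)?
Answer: -4874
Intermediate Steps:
k = -9 (k = 1 - 10 = -9)
-4981 - (k - 7*14) = -4981 - (-9 - 7*14) = -4981 - (-9 - 98) = -4981 - 1*(-107) = -4981 + 107 = -4874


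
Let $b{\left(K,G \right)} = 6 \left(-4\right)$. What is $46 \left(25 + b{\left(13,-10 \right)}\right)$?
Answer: $46$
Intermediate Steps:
$b{\left(K,G \right)} = -24$
$46 \left(25 + b{\left(13,-10 \right)}\right) = 46 \left(25 - 24\right) = 46 \cdot 1 = 46$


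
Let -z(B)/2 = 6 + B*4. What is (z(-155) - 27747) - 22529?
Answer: -49048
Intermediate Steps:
z(B) = -12 - 8*B (z(B) = -2*(6 + B*4) = -2*(6 + 4*B) = -12 - 8*B)
(z(-155) - 27747) - 22529 = ((-12 - 8*(-155)) - 27747) - 22529 = ((-12 + 1240) - 27747) - 22529 = (1228 - 27747) - 22529 = -26519 - 22529 = -49048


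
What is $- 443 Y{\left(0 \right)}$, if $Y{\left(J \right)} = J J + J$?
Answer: $0$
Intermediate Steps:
$Y{\left(J \right)} = J + J^{2}$ ($Y{\left(J \right)} = J^{2} + J = J + J^{2}$)
$- 443 Y{\left(0 \right)} = - 443 \cdot 0 \left(1 + 0\right) = - 443 \cdot 0 \cdot 1 = \left(-443\right) 0 = 0$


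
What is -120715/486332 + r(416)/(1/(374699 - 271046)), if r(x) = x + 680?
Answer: 7892729810243/69476 ≈ 1.1360e+8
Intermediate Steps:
r(x) = 680 + x
-120715/486332 + r(416)/(1/(374699 - 271046)) = -120715/486332 + (680 + 416)/(1/(374699 - 271046)) = -120715*1/486332 + 1096/(1/103653) = -17245/69476 + 1096/(1/103653) = -17245/69476 + 1096*103653 = -17245/69476 + 113603688 = 7892729810243/69476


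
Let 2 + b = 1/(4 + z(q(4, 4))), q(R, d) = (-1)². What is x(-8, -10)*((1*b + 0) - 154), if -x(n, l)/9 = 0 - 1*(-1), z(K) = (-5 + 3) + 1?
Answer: 1401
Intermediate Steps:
q(R, d) = 1
z(K) = -1 (z(K) = -2 + 1 = -1)
x(n, l) = -9 (x(n, l) = -9*(0 - 1*(-1)) = -9*(0 + 1) = -9*1 = -9)
b = -5/3 (b = -2 + 1/(4 - 1) = -2 + 1/3 = -2 + ⅓ = -5/3 ≈ -1.6667)
x(-8, -10)*((1*b + 0) - 154) = -9*((1*(-5/3) + 0) - 154) = -9*((-5/3 + 0) - 154) = -9*(-5/3 - 154) = -9*(-467/3) = 1401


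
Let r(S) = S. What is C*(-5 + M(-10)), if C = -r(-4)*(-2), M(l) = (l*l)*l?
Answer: 8040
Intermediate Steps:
M(l) = l**3 (M(l) = l**2*l = l**3)
C = -8 (C = -1*(-4)*(-2) = 4*(-2) = -8)
C*(-5 + M(-10)) = -8*(-5 + (-10)**3) = -8*(-5 - 1000) = -8*(-1005) = 8040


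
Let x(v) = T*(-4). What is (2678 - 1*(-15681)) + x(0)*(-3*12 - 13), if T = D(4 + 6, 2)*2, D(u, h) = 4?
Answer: 19927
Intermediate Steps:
T = 8 (T = 4*2 = 8)
x(v) = -32 (x(v) = 8*(-4) = -32)
(2678 - 1*(-15681)) + x(0)*(-3*12 - 13) = (2678 - 1*(-15681)) - 32*(-3*12 - 13) = (2678 + 15681) - 32*(-36 - 13) = 18359 - 32*(-49) = 18359 + 1568 = 19927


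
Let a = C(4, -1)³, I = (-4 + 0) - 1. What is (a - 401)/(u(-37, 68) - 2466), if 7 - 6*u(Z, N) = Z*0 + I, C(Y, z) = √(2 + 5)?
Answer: 401/2464 - √7/352 ≈ 0.15523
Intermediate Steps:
C(Y, z) = √7
I = -5 (I = -4 - 1 = -5)
a = 7*√7 (a = (√7)³ = 7*√7 ≈ 18.520)
u(Z, N) = 2 (u(Z, N) = 7/6 - (Z*0 - 5)/6 = 7/6 - (0 - 5)/6 = 7/6 - ⅙*(-5) = 7/6 + ⅚ = 2)
(a - 401)/(u(-37, 68) - 2466) = (7*√7 - 401)/(2 - 2466) = (-401 + 7*√7)/(-2464) = (-401 + 7*√7)*(-1/2464) = 401/2464 - √7/352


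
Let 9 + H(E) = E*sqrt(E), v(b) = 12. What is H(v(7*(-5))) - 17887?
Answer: -17896 + 24*sqrt(3) ≈ -17854.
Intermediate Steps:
H(E) = -9 + E**(3/2) (H(E) = -9 + E*sqrt(E) = -9 + E**(3/2))
H(v(7*(-5))) - 17887 = (-9 + 12**(3/2)) - 17887 = (-9 + 24*sqrt(3)) - 17887 = -17896 + 24*sqrt(3)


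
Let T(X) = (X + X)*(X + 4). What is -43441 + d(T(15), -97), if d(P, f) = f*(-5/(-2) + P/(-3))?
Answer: -50507/2 ≈ -25254.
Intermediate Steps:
T(X) = 2*X*(4 + X) (T(X) = (2*X)*(4 + X) = 2*X*(4 + X))
d(P, f) = f*(5/2 - P/3) (d(P, f) = f*(-5*(-½) + P*(-⅓)) = f*(5/2 - P/3))
-43441 + d(T(15), -97) = -43441 + (⅙)*(-97)*(15 - 4*15*(4 + 15)) = -43441 + (⅙)*(-97)*(15 - 4*15*19) = -43441 + (⅙)*(-97)*(15 - 2*570) = -43441 + (⅙)*(-97)*(15 - 1140) = -43441 + (⅙)*(-97)*(-1125) = -43441 + 36375/2 = -50507/2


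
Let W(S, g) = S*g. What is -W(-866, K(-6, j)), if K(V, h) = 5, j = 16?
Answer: 4330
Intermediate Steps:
-W(-866, K(-6, j)) = -(-866)*5 = -1*(-4330) = 4330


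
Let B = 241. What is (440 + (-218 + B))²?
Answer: 214369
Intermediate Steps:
(440 + (-218 + B))² = (440 + (-218 + 241))² = (440 + 23)² = 463² = 214369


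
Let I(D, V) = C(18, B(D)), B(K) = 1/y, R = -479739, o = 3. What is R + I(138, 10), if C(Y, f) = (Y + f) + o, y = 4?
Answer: -1918871/4 ≈ -4.7972e+5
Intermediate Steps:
B(K) = ¼ (B(K) = 1/4 = ¼)
C(Y, f) = 3 + Y + f (C(Y, f) = (Y + f) + 3 = 3 + Y + f)
I(D, V) = 85/4 (I(D, V) = 3 + 18 + ¼ = 85/4)
R + I(138, 10) = -479739 + 85/4 = -1918871/4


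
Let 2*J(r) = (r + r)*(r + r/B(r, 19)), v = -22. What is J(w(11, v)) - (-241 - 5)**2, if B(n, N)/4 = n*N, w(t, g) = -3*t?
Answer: -4516485/76 ≈ -59427.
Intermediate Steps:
B(n, N) = 4*N*n (B(n, N) = 4*(n*N) = 4*(N*n) = 4*N*n)
J(r) = r*(1/76 + r) (J(r) = ((r + r)*(r + r/((4*19*r))))/2 = ((2*r)*(r + r/((76*r))))/2 = ((2*r)*(r + r*(1/(76*r))))/2 = ((2*r)*(r + 1/76))/2 = ((2*r)*(1/76 + r))/2 = (2*r*(1/76 + r))/2 = r*(1/76 + r))
J(w(11, v)) - (-241 - 5)**2 = (-3*11)*(1/76 - 3*11) - (-241 - 5)**2 = -33*(1/76 - 33) - 1*(-246)**2 = -33*(-2507/76) - 1*60516 = 82731/76 - 60516 = -4516485/76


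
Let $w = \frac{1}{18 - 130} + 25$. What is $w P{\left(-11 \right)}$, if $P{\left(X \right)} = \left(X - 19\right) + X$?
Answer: $- \frac{114759}{112} \approx -1024.6$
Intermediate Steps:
$P{\left(X \right)} = -19 + 2 X$ ($P{\left(X \right)} = \left(-19 + X\right) + X = -19 + 2 X$)
$w = \frac{2799}{112}$ ($w = \frac{1}{-112} + 25 = - \frac{1}{112} + 25 = \frac{2799}{112} \approx 24.991$)
$w P{\left(-11 \right)} = \frac{2799 \left(-19 + 2 \left(-11\right)\right)}{112} = \frac{2799 \left(-19 - 22\right)}{112} = \frac{2799}{112} \left(-41\right) = - \frac{114759}{112}$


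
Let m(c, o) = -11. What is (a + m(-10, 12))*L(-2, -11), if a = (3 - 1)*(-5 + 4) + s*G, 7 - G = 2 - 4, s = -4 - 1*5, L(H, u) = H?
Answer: 188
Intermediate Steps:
s = -9 (s = -4 - 5 = -9)
G = 9 (G = 7 - (2 - 4) = 7 - 1*(-2) = 7 + 2 = 9)
a = -83 (a = (3 - 1)*(-5 + 4) - 9*9 = 2*(-1) - 81 = -2 - 81 = -83)
(a + m(-10, 12))*L(-2, -11) = (-83 - 11)*(-2) = -94*(-2) = 188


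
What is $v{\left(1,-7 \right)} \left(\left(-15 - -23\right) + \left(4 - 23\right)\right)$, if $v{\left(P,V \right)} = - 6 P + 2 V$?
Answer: $220$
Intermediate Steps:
$v{\left(1,-7 \right)} \left(\left(-15 - -23\right) + \left(4 - 23\right)\right) = \left(\left(-6\right) 1 + 2 \left(-7\right)\right) \left(\left(-15 - -23\right) + \left(4 - 23\right)\right) = \left(-6 - 14\right) \left(\left(-15 + 23\right) + \left(4 - 23\right)\right) = - 20 \left(8 - 19\right) = \left(-20\right) \left(-11\right) = 220$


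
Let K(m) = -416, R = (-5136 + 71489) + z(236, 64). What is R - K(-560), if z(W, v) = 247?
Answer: 67016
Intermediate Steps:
R = 66600 (R = (-5136 + 71489) + 247 = 66353 + 247 = 66600)
R - K(-560) = 66600 - 1*(-416) = 66600 + 416 = 67016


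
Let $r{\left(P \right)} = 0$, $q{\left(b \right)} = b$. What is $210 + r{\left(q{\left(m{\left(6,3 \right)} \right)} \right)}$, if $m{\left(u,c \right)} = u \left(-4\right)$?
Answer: $210$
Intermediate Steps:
$m{\left(u,c \right)} = - 4 u$
$210 + r{\left(q{\left(m{\left(6,3 \right)} \right)} \right)} = 210 + 0 = 210$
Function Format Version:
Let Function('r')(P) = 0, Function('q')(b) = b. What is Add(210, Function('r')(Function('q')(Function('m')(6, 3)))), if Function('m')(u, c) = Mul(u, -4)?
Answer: 210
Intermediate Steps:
Function('m')(u, c) = Mul(-4, u)
Add(210, Function('r')(Function('q')(Function('m')(6, 3)))) = Add(210, 0) = 210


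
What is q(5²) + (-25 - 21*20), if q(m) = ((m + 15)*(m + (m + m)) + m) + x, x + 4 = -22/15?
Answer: 38618/15 ≈ 2574.5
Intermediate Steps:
x = -82/15 (x = -4 - 22/15 = -82/15 ≈ -5.4667)
q(m) = -82/15 + m + 3*m*(15 + m) (q(m) = ((m + 15)*(m + (m + m)) + m) - 82/15 = ((15 + m)*(m + 2*m) + m) - 82/15 = ((15 + m)*(3*m) + m) - 82/15 = (3*m*(15 + m) + m) - 82/15 = (m + 3*m*(15 + m)) - 82/15 = -82/15 + m + 3*m*(15 + m))
q(5²) + (-25 - 21*20) = (-82/15 + 3*(5²)² + 46*5²) + (-25 - 21*20) = (-82/15 + 3*25² + 46*25) + (-25 - 420) = (-82/15 + 3*625 + 1150) - 445 = (-82/15 + 1875 + 1150) - 445 = 45293/15 - 445 = 38618/15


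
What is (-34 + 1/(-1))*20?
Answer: -700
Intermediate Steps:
(-34 + 1/(-1))*20 = (-34 - 1)*20 = -35*20 = -700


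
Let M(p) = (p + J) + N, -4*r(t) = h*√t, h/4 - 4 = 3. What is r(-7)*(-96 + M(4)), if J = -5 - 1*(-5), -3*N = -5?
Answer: 1897*I*√7/3 ≈ 1673.0*I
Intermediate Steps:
h = 28 (h = 16 + 4*3 = 16 + 12 = 28)
r(t) = -7*√t
N = 5/3 (N = -⅓*(-5) = 5/3 ≈ 1.6667)
J = 0 (J = -5 + 5 = 0)
M(p) = 5/3 + p (M(p) = (p + 0) + 5/3 = p + 5/3 = 5/3 + p)
r(-7)*(-96 + M(4)) = (-7*I*√7)*(-96 + (5/3 + 4)) = (-7*I*√7)*(-96 + 17/3) = -7*I*√7*(-271/3) = 1897*I*√7/3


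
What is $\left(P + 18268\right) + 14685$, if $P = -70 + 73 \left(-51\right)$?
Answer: $29160$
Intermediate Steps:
$P = -3793$ ($P = -70 - 3723 = -3793$)
$\left(P + 18268\right) + 14685 = \left(-3793 + 18268\right) + 14685 = 14475 + 14685 = 29160$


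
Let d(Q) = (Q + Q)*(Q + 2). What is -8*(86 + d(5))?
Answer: -1248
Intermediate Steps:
d(Q) = 2*Q*(2 + Q) (d(Q) = (2*Q)*(2 + Q) = 2*Q*(2 + Q))
-8*(86 + d(5)) = -8*(86 + 2*5*(2 + 5)) = -8*(86 + 2*5*7) = -8*(86 + 70) = -8*156 = -1248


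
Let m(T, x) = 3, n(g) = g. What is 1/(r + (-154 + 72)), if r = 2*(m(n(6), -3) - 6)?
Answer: -1/88 ≈ -0.011364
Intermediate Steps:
r = -6 (r = 2*(3 - 6) = 2*(-3) = -6)
1/(r + (-154 + 72)) = 1/(-6 + (-154 + 72)) = 1/(-6 - 82) = 1/(-88) = -1/88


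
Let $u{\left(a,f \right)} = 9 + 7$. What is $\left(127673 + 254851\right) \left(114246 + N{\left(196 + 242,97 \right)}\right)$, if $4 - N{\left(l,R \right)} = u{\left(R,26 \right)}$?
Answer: $43697246616$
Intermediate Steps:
$u{\left(a,f \right)} = 16$
$N{\left(l,R \right)} = -12$ ($N{\left(l,R \right)} = 4 - 16 = -12$)
$\left(127673 + 254851\right) \left(114246 + N{\left(196 + 242,97 \right)}\right) = \left(127673 + 254851\right) \left(114246 - 12\right) = 382524 \cdot 114234 = 43697246616$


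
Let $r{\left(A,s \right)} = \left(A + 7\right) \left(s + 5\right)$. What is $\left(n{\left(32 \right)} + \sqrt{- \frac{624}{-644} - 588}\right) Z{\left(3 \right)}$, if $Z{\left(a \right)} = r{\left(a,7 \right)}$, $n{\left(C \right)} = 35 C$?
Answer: $134400 + \frac{480 i \sqrt{951027}}{161} \approx 1.344 \cdot 10^{5} + 2907.4 i$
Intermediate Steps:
$r{\left(A,s \right)} = \left(5 + s\right) \left(7 + A\right)$ ($r{\left(A,s \right)} = \left(7 + A\right) \left(5 + s\right) = \left(5 + s\right) \left(7 + A\right)$)
$Z{\left(a \right)} = 84 + 12 a$ ($Z{\left(a \right)} = 35 + 5 a + 7 \cdot 7 + a 7 = 35 + 5 a + 49 + 7 a = 84 + 12 a$)
$\left(n{\left(32 \right)} + \sqrt{- \frac{624}{-644} - 588}\right) Z{\left(3 \right)} = \left(35 \cdot 32 + \sqrt{- \frac{624}{-644} - 588}\right) \left(84 + 12 \cdot 3\right) = \left(1120 + \sqrt{\left(-624\right) \left(- \frac{1}{644}\right) - 588}\right) \left(84 + 36\right) = \left(1120 + \sqrt{\frac{156}{161} - 588}\right) 120 = \left(1120 + \sqrt{- \frac{94512}{161}}\right) 120 = \left(1120 + \frac{4 i \sqrt{951027}}{161}\right) 120 = 134400 + \frac{480 i \sqrt{951027}}{161}$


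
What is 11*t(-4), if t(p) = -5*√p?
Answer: -110*I ≈ -110.0*I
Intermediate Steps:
11*t(-4) = 11*(-10*I) = -110*I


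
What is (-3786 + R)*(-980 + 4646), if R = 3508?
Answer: -1019148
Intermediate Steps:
(-3786 + R)*(-980 + 4646) = (-3786 + 3508)*(-980 + 4646) = -278*3666 = -1019148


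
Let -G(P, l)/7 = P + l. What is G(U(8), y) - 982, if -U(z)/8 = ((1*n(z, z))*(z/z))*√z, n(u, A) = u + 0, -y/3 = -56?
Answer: -2158 + 896*√2 ≈ -890.86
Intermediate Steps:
y = 168 (y = -3*(-56) = 168)
n(u, A) = u
U(z) = -8*z^(3/2) (U(z) = -8*(1*z)*(z/z)*√z = -8*z*1*√z = -8*z*√z = -8*z^(3/2))
G(P, l) = -7*P - 7*l (G(P, l) = -7*(P + l) = -7*P - 7*l)
G(U(8), y) - 982 = (-(-56)*8^(3/2) - 7*168) - 982 = (-(-56)*16*√2 - 1176) - 982 = (-(-896)*√2 - 1176) - 982 = (896*√2 - 1176) - 982 = (-1176 + 896*√2) - 982 = -2158 + 896*√2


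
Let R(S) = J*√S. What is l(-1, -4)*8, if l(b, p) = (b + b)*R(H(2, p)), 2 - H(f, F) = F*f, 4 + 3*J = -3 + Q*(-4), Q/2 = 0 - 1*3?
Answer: -272*√10/3 ≈ -286.71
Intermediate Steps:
Q = -6 (Q = 2*(0 - 1*3) = 2*(0 - 3) = 2*(-3) = -6)
J = 17/3 (J = -4/3 + (-3 - 6*(-4))/3 = -4/3 + (-3 + 24)/3 = -4/3 + (⅓)*21 = -4/3 + 7 = 17/3 ≈ 5.6667)
H(f, F) = 2 - F*f
R(S) = 17*√S/3
l(b, p) = 34*b*√(2 - 2*p)/3 (l(b, p) = (b + b)*(17*√(2 - 1*p*2)/3) = (2*b)*(17*√(2 - 2*p)/3) = 34*b*√(2 - 2*p)/3)
l(-1, -4)*8 = ((34/3)*(-1)*√(2 - 2*(-4)))*8 = ((34/3)*(-1)*√(2 + 8))*8 = ((34/3)*(-1)*√10)*8 = -34*√10/3*8 = -272*√10/3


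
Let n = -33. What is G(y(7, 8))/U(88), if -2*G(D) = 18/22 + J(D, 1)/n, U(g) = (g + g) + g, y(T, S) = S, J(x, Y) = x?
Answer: -19/17424 ≈ -0.0010905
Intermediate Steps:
U(g) = 3*g (U(g) = 2*g + g = 3*g)
G(D) = -9/22 + D/66 (G(D) = -(18/22 + D/(-33))/2 = -(18*(1/22) + D*(-1/33))/2 = -(9/11 - D/33)/2 = -9/22 + D/66)
G(y(7, 8))/U(88) = (-9/22 + (1/66)*8)/((3*88)) = (-9/22 + 4/33)/264 = -19/66*1/264 = -19/17424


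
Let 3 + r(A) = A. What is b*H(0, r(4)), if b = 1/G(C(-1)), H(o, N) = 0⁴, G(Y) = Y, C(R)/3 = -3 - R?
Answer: 0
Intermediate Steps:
C(R) = -9 - 3*R (C(R) = 3*(-3 - R) = -9 - 3*R)
r(A) = -3 + A
H(o, N) = 0
b = -⅙ (b = 1/(-9 - 3*(-1)) = 1/(-9 + 3) = 1/(-6) = -⅙ ≈ -0.16667)
b*H(0, r(4)) = -⅙*0 = 0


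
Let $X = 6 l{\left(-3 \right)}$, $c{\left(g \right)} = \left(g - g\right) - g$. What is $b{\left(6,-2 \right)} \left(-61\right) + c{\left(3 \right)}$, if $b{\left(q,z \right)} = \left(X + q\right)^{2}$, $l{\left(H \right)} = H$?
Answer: $-8787$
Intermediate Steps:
$c{\left(g \right)} = - g$ ($c{\left(g \right)} = 0 - g = - g$)
$X = -18$ ($X = 6 \left(-3\right) = -18$)
$b{\left(q,z \right)} = \left(-18 + q\right)^{2}$
$b{\left(6,-2 \right)} \left(-61\right) + c{\left(3 \right)} = \left(-18 + 6\right)^{2} \left(-61\right) - 3 = \left(-12\right)^{2} \left(-61\right) - 3 = 144 \left(-61\right) - 3 = -8784 - 3 = -8787$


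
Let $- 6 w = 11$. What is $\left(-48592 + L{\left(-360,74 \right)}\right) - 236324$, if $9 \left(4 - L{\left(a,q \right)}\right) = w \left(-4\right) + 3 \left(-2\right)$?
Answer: $- \frac{7692628}{27} \approx -2.8491 \cdot 10^{5}$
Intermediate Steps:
$w = - \frac{11}{6}$ ($w = \left(- \frac{1}{6}\right) 11 = - \frac{11}{6} \approx -1.8333$)
$L{\left(a,q \right)} = \frac{104}{27}$ ($L{\left(a,q \right)} = 4 - \frac{\left(- \frac{11}{6}\right) \left(-4\right) + 3 \left(-2\right)}{9} = 4 - \frac{\frac{22}{3} - 6}{9} = 4 - \frac{4}{27} = \frac{104}{27}$)
$\left(-48592 + L{\left(-360,74 \right)}\right) - 236324 = \left(-48592 + \frac{104}{27}\right) - 236324 = - \frac{1311880}{27} - 236324 = - \frac{7692628}{27}$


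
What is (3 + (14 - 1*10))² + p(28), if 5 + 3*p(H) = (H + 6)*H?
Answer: 1094/3 ≈ 364.67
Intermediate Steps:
p(H) = -5/3 + H*(6 + H)/3 (p(H) = -5/3 + ((H + 6)*H)/3 = -5/3 + ((6 + H)*H)/3 = -5/3 + (H*(6 + H))/3 = -5/3 + H*(6 + H)/3)
(3 + (14 - 1*10))² + p(28) = (3 + (14 - 1*10))² + (-5/3 + 2*28 + (⅓)*28²) = (3 + (14 - 10))² + (-5/3 + 56 + (⅓)*784) = (3 + 4)² + (-5/3 + 56 + 784/3) = 7² + 947/3 = 49 + 947/3 = 1094/3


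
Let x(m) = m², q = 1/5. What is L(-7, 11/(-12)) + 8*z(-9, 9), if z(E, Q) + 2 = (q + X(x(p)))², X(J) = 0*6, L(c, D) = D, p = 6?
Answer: -4979/300 ≈ -16.597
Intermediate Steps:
q = ⅕ ≈ 0.20000
X(J) = 0
z(E, Q) = -49/25 (z(E, Q) = -2 + (⅕ + 0)² = -2 + (⅕)² = -2 + 1/25 = -49/25)
L(-7, 11/(-12)) + 8*z(-9, 9) = 11/(-12) + 8*(-49/25) = 11*(-1/12) - 392/25 = -11/12 - 392/25 = -4979/300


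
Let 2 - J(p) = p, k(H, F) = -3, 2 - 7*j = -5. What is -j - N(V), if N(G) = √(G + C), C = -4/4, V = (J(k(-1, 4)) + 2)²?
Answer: -1 - 4*√3 ≈ -7.9282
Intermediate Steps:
j = 1 (j = 2/7 - ⅐*(-5) = 2/7 + 5/7 = 1)
J(p) = 2 - p
V = 49 (V = ((2 - 1*(-3)) + 2)² = ((2 + 3) + 2)² = (5 + 2)² = 7² = 49)
C = -1 (C = -4*¼ = -1)
N(G) = √(-1 + G) (N(G) = √(G - 1) = √(-1 + G))
-j - N(V) = -1*1 - √(-1 + 49) = -1 - √48 = -1 - 4*√3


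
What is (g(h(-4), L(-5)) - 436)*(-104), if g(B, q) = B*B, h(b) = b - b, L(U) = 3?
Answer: 45344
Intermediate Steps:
h(b) = 0
g(B, q) = B²
(g(h(-4), L(-5)) - 436)*(-104) = (0² - 436)*(-104) = (0 - 436)*(-104) = -436*(-104) = 45344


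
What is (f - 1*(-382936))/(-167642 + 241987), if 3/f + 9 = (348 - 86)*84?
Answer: 2808069689/545171885 ≈ 5.1508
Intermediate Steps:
f = 1/7333 (f = 3/(-9 + (348 - 86)*84) = 3/(-9 + 262*84) = 3/(-9 + 22008) = 3/21999 = 3*(1/21999) = 1/7333 ≈ 0.00013637)
(f - 1*(-382936))/(-167642 + 241987) = (1/7333 - 1*(-382936))/(-167642 + 241987) = (1/7333 + 382936)/74345 = (2808069689/7333)*(1/74345) = 2808069689/545171885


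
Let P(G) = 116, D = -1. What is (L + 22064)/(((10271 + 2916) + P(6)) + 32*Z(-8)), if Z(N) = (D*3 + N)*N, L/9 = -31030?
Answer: -257206/16119 ≈ -15.957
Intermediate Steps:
L = -279270 (L = 9*(-31030) = -279270)
Z(N) = N*(-3 + N) (Z(N) = (-1*3 + N)*N = (-3 + N)*N = N*(-3 + N))
(L + 22064)/(((10271 + 2916) + P(6)) + 32*Z(-8)) = (-279270 + 22064)/(((10271 + 2916) + 116) + 32*(-8*(-3 - 8))) = -257206/((13187 + 116) + 32*(-8*(-11))) = -257206/(13303 + 32*88) = -257206/(13303 + 2816) = -257206/16119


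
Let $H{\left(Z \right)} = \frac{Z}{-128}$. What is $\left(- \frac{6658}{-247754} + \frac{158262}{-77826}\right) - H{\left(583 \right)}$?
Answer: $\frac{524056028801}{205671496576} \approx 2.548$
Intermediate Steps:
$H{\left(Z \right)} = - \frac{Z}{128}$ ($H{\left(Z \right)} = Z \left(- \frac{1}{128}\right) = - \frac{Z}{128}$)
$\left(- \frac{6658}{-247754} + \frac{158262}{-77826}\right) - H{\left(583 \right)} = \left(- \frac{6658}{-247754} + \frac{158262}{-77826}\right) - \left(- \frac{1}{128}\right) 583 = \left(\left(-6658\right) \left(- \frac{1}{247754}\right) + 158262 \left(- \frac{1}{77826}\right)\right) - - \frac{583}{128} = \left(\frac{3329}{123877} - \frac{26377}{12971}\right) + \frac{583}{128} = - \frac{3224323170}{1606808567} + \frac{583}{128} = \frac{524056028801}{205671496576}$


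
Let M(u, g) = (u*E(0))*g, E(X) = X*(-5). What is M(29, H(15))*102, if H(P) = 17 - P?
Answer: 0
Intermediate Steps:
E(X) = -5*X
M(u, g) = 0 (M(u, g) = (u*(-5*0))*g = (u*0)*g = 0*g = 0)
M(29, H(15))*102 = 0*102 = 0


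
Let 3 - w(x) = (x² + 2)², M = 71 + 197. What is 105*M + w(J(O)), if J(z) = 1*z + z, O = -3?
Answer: 26699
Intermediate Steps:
J(z) = 2*z (J(z) = z + z = 2*z)
M = 268
w(x) = 3 - (2 + x²)² (w(x) = 3 - (x² + 2)² = 3 - (2 + x²)²)
105*M + w(J(O)) = 105*268 + (3 - (2 + (2*(-3))²)²) = 28140 + (3 - (2 + (-6)²)²) = 28140 + (3 - (2 + 36)²) = 28140 + (3 - 1*38²) = 28140 + (3 - 1*1444) = 28140 + (3 - 1444) = 28140 - 1441 = 26699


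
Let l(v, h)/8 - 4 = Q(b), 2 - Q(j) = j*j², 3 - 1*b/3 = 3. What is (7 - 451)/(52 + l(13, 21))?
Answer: -111/25 ≈ -4.4400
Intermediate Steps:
b = 0 (b = 9 - 3*3 = 9 - 9 = 0)
Q(j) = 2 - j³ (Q(j) = 2 - j*j² = 2 - j³)
l(v, h) = 48 (l(v, h) = 32 + 8*(2 - 1*0³) = 32 + 8*(2 - 1*0) = 32 + 8*(2 + 0) = 32 + 8*2 = 32 + 16 = 48)
(7 - 451)/(52 + l(13, 21)) = (7 - 451)/(52 + 48) = -444/100 = -444*1/100 = -111/25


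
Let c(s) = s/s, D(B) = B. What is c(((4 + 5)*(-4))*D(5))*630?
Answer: 630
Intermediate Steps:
c(s) = 1
c(((4 + 5)*(-4))*D(5))*630 = 1*630 = 630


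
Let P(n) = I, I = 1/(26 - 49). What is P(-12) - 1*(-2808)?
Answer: 64583/23 ≈ 2808.0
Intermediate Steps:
I = -1/23 (I = 1/(-23) = -1/23 ≈ -0.043478)
P(n) = -1/23
P(-12) - 1*(-2808) = -1/23 - 1*(-2808) = -1/23 + 2808 = 64583/23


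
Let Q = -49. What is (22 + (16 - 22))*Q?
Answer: -784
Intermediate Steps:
(22 + (16 - 22))*Q = (22 + (16 - 22))*(-49) = (22 - 6)*(-49) = 16*(-49) = -784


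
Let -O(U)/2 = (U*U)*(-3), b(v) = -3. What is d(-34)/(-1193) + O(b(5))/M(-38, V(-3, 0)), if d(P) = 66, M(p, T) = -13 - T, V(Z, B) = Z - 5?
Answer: -64752/5965 ≈ -10.855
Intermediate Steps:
V(Z, B) = -5 + Z
O(U) = 6*U**2 (O(U) = -2*U*U*(-3) = -2*U**2*(-3) = -(-6)*U**2 = 6*U**2)
d(-34)/(-1193) + O(b(5))/M(-38, V(-3, 0)) = 66/(-1193) + (6*(-3)**2)/(-13 - (-5 - 3)) = 66*(-1/1193) + (6*9)/(-13 - 1*(-8)) = -66/1193 + 54/(-13 + 8) = -66/1193 + 54/(-5) = -66/1193 + 54*(-1/5) = -66/1193 - 54/5 = -64752/5965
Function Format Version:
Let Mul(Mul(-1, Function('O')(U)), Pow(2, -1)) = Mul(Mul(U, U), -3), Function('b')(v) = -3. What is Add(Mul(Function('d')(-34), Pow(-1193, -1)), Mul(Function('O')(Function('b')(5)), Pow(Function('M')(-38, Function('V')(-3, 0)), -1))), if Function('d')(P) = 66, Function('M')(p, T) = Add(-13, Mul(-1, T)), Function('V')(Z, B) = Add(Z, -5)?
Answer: Rational(-64752, 5965) ≈ -10.855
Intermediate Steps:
Function('V')(Z, B) = Add(-5, Z)
Function('O')(U) = Mul(6, Pow(U, 2)) (Function('O')(U) = Mul(-2, Mul(Mul(U, U), -3)) = Mul(-2, Mul(Pow(U, 2), -3)) = Mul(-2, Mul(-3, Pow(U, 2))) = Mul(6, Pow(U, 2)))
Add(Mul(Function('d')(-34), Pow(-1193, -1)), Mul(Function('O')(Function('b')(5)), Pow(Function('M')(-38, Function('V')(-3, 0)), -1))) = Add(Mul(66, Pow(-1193, -1)), Mul(Mul(6, Pow(-3, 2)), Pow(Add(-13, Mul(-1, Add(-5, -3))), -1))) = Add(Mul(66, Rational(-1, 1193)), Mul(Mul(6, 9), Pow(Add(-13, Mul(-1, -8)), -1))) = Add(Rational(-66, 1193), Mul(54, Pow(Add(-13, 8), -1))) = Add(Rational(-66, 1193), Mul(54, Pow(-5, -1))) = Add(Rational(-66, 1193), Mul(54, Rational(-1, 5))) = Add(Rational(-66, 1193), Rational(-54, 5)) = Rational(-64752, 5965)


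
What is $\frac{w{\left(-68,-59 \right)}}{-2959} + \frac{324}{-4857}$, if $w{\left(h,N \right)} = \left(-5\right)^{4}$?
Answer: $- \frac{1331447}{4790621} \approx -0.27793$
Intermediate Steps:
$w{\left(h,N \right)} = 625$
$\frac{w{\left(-68,-59 \right)}}{-2959} + \frac{324}{-4857} = \frac{625}{-2959} + \frac{324}{-4857} = 625 \left(- \frac{1}{2959}\right) + 324 \left(- \frac{1}{4857}\right) = - \frac{625}{2959} - \frac{108}{1619} = - \frac{1331447}{4790621}$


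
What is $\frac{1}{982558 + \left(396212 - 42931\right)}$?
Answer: $\frac{1}{1335839} \approx 7.4859 \cdot 10^{-7}$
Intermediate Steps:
$\frac{1}{982558 + \left(396212 - 42931\right)} = \frac{1}{982558 + 353281} = \frac{1}{1335839}$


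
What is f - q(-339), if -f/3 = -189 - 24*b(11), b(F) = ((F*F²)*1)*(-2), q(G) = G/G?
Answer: -191098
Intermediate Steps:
q(G) = 1
b(F) = -2*F³ (b(F) = (F³*1)*(-2) = F³*(-2) = -2*F³)
f = -191097 (f = -3*(-189 - (-48)*11³) = -3*(-189 - (-48)*1331) = -3*(-189 - 24*(-2662)) = -3*(-189 + 63888) = -3*63699 = -191097)
f - q(-339) = -191097 - 1*1 = -191097 - 1 = -191098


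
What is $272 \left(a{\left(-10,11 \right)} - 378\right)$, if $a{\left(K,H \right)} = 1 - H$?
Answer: $-105536$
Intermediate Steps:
$272 \left(a{\left(-10,11 \right)} - 378\right) = 272 \left(\left(1 - 11\right) - 378\right) = 272 \left(-10 - 378\right) = 272 \left(-388\right) = -105536$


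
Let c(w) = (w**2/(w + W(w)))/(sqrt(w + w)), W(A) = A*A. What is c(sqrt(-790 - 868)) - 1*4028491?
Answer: -4028491 - 2**(1/4)*829**(3/4)*I**(3/2)/1659 - I*2**(3/4)*829**(1/4)*I**(3/2)/3318 ≈ -4.0285e+6 - 0.076386*I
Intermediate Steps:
W(A) = A**2
c(w) = sqrt(2)*w**(3/2)/(2*(w + w**2)) (c(w) = (w**2/(w + w**2))/(sqrt(w + w)) = (w**2/(w + w**2))/(sqrt(2*w)) = (w**2/(w + w**2))/((sqrt(2)*sqrt(w))) = (w**2/(w + w**2))*(sqrt(2)/(2*sqrt(w))) = sqrt(2)*w**(3/2)/(2*(w + w**2)))
c(sqrt(-790 - 868)) - 1*4028491 = sqrt(2)*sqrt(sqrt(-790 - 868))/(2*(1 + sqrt(-790 - 868))) - 1*4028491 = sqrt(2)*sqrt(sqrt(-1658))/(2*(1 + sqrt(-1658))) - 4028491 = sqrt(2)*sqrt(I*sqrt(1658))/(2*(1 + I*sqrt(1658))) - 4028491 = sqrt(2)*(1658**(1/4)*sqrt(I))/(2*(1 + I*sqrt(1658))) - 4028491 = 2**(3/4)*829**(1/4)*sqrt(I)/(2*(1 + I*sqrt(1658))) - 4028491 = -4028491 + 2**(3/4)*829**(1/4)*sqrt(I)/(2*(1 + I*sqrt(1658)))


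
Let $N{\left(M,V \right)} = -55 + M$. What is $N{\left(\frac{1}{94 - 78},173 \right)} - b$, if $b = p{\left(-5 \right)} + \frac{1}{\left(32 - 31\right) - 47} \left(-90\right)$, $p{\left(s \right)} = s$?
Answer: $- \frac{19097}{368} \approx -51.894$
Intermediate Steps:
$b = - \frac{70}{23}$ ($b = -5 + \frac{1}{\left(32 - 31\right) - 47} \left(-90\right) = -5 + \frac{1}{1 - 47} \left(-90\right) = -5 + \frac{1}{-46} \left(-90\right) = -5 - - \frac{45}{23} = -5 + \frac{45}{23} = - \frac{70}{23} \approx -3.0435$)
$N{\left(\frac{1}{94 - 78},173 \right)} - b = \left(-55 + \frac{1}{94 - 78}\right) - - \frac{70}{23} = \left(-55 + \frac{1}{16}\right) + \frac{70}{23} = - \frac{879}{16} + \frac{70}{23} = - \frac{19097}{368}$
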